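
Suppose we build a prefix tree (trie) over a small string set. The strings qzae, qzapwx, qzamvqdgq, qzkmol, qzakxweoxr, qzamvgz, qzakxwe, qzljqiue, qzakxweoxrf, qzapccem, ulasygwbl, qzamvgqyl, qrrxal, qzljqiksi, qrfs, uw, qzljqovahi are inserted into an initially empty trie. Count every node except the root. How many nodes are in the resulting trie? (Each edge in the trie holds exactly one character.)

Trace insertions, counting only characters that open a new branch:
  "qzae" → 4 new (q, z, a, e)
  "qzapwx" → prefix "qza" already present; 3 new (p, w, x)
  "qzamvqdgq" → prefix "qza" already present; 6 new (m, v, q, d, g, q)
  "qzkmol" → prefix "qz" already present; 4 new (k, m, o, l)
  "qzakxweoxr" → prefix "qza" already present; 7 new (k, x, w, e, o, x, r)
  "qzamvgz" → prefix "qzamv" already present; 2 new (g, z)
  "qzakxwe" → prefix "qzakxwe" already present; 0 new (none)
  "qzljqiue" → prefix "qz" already present; 6 new (l, j, q, i, u, e)
  "qzakxweoxrf" → prefix "qzakxweoxr" already present; 1 new (f)
  "qzapccem" → prefix "qzap" already present; 4 new (c, c, e, m)
  "ulasygwbl" → 9 new (u, l, a, s, y, g, w, b, l)
  "qzamvgqyl" → prefix "qzamvg" already present; 3 new (q, y, l)
  "qrrxal" → prefix "q" already present; 5 new (r, r, x, a, l)
  "qzljqiksi" → prefix "qzljqi" already present; 3 new (k, s, i)
  "qrfs" → prefix "qr" already present; 2 new (f, s)
  "uw" → prefix "u" already present; 1 new (w)
  "qzljqovahi" → prefix "qzljq" already present; 5 new (o, v, a, h, i)
Total nodes = 4 + 3 + 6 + 4 + 7 + 2 + 0 + 6 + 1 + 4 + 9 + 3 + 5 + 3 + 2 + 1 + 5 = 65

65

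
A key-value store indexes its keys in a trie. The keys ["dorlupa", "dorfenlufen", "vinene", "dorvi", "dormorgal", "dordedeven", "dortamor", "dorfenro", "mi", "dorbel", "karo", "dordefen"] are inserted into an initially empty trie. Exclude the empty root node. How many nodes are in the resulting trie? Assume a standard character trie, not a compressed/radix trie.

Count nodes per top-level branch (shared prefixes stored once):
  'd'-branch (dorbel, dordedeven, dordefen, dorfenlufen, dorfenro, dorlupa, dormorgal, dortamor, dorvi): 43 nodes
  'k'-branch (karo): 4 nodes
  'm'-branch (mi): 2 nodes
  'v'-branch (vinene): 6 nodes
Sum: 55

55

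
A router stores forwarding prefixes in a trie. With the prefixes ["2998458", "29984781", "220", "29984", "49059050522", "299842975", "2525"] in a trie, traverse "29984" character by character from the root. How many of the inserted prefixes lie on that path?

1

Walk "29984" from the root; an end-of-word marker is hit whenever a stored word is a prefix of "29984".
Prefixes of the query that are stored words: "29984"
Count: 1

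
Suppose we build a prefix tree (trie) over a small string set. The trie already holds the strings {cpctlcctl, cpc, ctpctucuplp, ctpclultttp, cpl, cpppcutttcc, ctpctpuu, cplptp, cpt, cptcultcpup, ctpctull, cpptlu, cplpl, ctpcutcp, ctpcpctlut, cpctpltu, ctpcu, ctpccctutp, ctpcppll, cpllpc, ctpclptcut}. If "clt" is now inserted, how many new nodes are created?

"c" is already a path in the trie; the remaining "lt" must be added.
Each of the 2 remaining characters creates one node.

2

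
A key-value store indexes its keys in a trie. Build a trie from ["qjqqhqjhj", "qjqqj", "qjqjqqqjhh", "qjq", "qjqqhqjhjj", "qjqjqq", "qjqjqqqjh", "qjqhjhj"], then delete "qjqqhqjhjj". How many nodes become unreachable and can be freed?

1

After clearing the end-marker at "qjqqhqjhjj", prune upward until reaching a node still needed by another word.
The suffix "j" (1 node) is used only by "qjqqhqjhjj"; "qjqqhqjhj" is itself a stored word, so pruning stops there.
Nodes removed: 1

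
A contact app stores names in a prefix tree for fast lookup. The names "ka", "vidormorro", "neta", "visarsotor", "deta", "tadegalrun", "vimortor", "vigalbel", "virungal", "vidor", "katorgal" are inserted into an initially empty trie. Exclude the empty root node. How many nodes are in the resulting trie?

62

Insert word by word; a character creates a node only if that edge doesn't already exist:
  "ka" → 2 new (k, a)
  "vidormorro" → 10 new (v, i, d, o, r, m, o, r, r, o)
  "neta" → 4 new (n, e, t, a)
  "visarsotor" → prefix "vi" already present; 8 new (s, a, r, s, o, t, o, r)
  "deta" → 4 new (d, e, t, a)
  "tadegalrun" → 10 new (t, a, d, e, g, a, l, r, u, n)
  "vimortor" → prefix "vi" already present; 6 new (m, o, r, t, o, r)
  "vigalbel" → prefix "vi" already present; 6 new (g, a, l, b, e, l)
  "virungal" → prefix "vi" already present; 6 new (r, u, n, g, a, l)
  "vidor" → prefix "vidor" already present; 0 new (none)
  "katorgal" → prefix "ka" already present; 6 new (t, o, r, g, a, l)
Total nodes = 2 + 10 + 4 + 8 + 4 + 10 + 6 + 6 + 6 + 0 + 6 = 62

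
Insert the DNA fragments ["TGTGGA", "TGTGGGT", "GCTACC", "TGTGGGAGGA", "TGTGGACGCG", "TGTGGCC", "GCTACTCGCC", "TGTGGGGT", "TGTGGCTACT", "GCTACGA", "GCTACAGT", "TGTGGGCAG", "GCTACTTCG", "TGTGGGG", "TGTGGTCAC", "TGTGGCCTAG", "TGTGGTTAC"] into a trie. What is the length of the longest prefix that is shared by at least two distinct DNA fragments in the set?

Equivalently: take the maximum, over all pairs, of their longest common prefix length.
e.g. "TGTGGCC" and "TGTGGCCTAG" share the prefix "TGTGGCC" of length 7; no pair shares a longer one.
Longest shared-prefix length: 7

7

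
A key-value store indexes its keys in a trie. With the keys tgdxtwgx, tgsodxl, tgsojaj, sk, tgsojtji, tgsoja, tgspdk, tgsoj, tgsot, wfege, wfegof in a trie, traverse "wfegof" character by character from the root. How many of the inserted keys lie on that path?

1

Traverse "wfegof" character by character; count nodes along the way that are marked as word ends.
Prefixes of the query that are stored words: "wfegof"
Count: 1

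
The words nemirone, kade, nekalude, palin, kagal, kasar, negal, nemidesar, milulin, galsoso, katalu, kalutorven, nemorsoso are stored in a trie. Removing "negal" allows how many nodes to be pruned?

3

Walk "negal" from the leaf back toward the root, removing each node that no remaining word uses.
The suffix "gal" (3 nodes) is used only by "negal"; the node for "ne" still has the child "m", so pruning stops there.
Nodes removed: 3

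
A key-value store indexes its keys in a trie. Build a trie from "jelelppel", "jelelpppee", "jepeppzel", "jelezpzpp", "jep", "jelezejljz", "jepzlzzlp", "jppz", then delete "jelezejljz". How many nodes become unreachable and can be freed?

5

Walk "jelezejljz" from the leaf back toward the root, removing each node that no remaining word uses.
The suffix "ejljz" (5 nodes) is used only by "jelezejljz"; the node for "jelez" still has the child "p", so pruning stops there.
Nodes removed: 5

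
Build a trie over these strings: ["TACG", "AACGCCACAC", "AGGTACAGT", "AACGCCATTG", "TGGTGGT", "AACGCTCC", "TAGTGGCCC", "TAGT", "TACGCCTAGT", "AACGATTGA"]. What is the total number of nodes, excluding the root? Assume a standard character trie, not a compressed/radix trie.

Insert word by word; a character creates a node only if that edge doesn't already exist:
  "TACG" → 4 new (T, A, C, G)
  "AACGCCACAC" → 10 new (A, A, C, G, C, C, A, C, A, C)
  "AGGTACAGT" → prefix "A" already present; 8 new (G, G, T, A, C, A, G, T)
  "AACGCCATTG" → prefix "AACGCCA" already present; 3 new (T, T, G)
  "TGGTGGT" → prefix "T" already present; 6 new (G, G, T, G, G, T)
  "AACGCTCC" → prefix "AACGC" already present; 3 new (T, C, C)
  "TAGTGGCCC" → prefix "TA" already present; 7 new (G, T, G, G, C, C, C)
  "TAGT" → prefix "TAGT" already present; 0 new (none)
  "TACGCCTAGT" → prefix "TACG" already present; 6 new (C, C, T, A, G, T)
  "AACGATTGA" → prefix "AACG" already present; 5 new (A, T, T, G, A)
Total nodes = 4 + 10 + 8 + 3 + 6 + 3 + 7 + 0 + 6 + 5 = 52

52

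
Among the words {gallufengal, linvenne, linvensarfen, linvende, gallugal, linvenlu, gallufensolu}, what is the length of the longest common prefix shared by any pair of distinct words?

8

Look for the deepest trie node that still has at least two words in its subtree.
e.g. "gallufengal" and "gallufensolu" share the prefix "gallufen" of length 8; no pair shares a longer one.
Longest shared-prefix length: 8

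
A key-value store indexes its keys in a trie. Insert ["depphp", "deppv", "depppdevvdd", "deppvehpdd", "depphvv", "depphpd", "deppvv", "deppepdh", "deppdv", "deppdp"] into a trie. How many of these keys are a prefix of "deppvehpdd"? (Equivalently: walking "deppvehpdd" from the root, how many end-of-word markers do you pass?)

Traverse "deppvehpdd" character by character; count nodes along the way that are marked as word ends.
Prefixes of the query that are stored words: "deppv", "deppvehpdd"
Count: 2

2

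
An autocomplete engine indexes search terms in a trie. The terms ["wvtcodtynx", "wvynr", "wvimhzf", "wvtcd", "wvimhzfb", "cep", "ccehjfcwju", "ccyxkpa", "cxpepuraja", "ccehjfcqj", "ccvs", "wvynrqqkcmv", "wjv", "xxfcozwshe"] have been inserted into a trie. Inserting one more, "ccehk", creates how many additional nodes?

Walking "ccehk" from the root, the first 4 characters ("cceh") follow existing edges; "k" is the first miss.
So 5 − 4 = 1 new nodes.

1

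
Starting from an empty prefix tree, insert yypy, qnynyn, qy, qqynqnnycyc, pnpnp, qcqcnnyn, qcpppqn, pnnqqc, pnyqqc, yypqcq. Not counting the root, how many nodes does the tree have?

For each word, the new-node count is its length minus the longest prefix already in the trie:
  "yypy" → 4 new (y, y, p, y)
  "qnynyn" → 6 new (q, n, y, n, y, n)
  "qy" → prefix "q" already present; 1 new (y)
  "qqynqnnycyc" → prefix "q" already present; 10 new (q, y, n, q, n, n, y, c, y, c)
  "pnpnp" → 5 new (p, n, p, n, p)
  "qcqcnnyn" → prefix "q" already present; 7 new (c, q, c, n, n, y, n)
  "qcpppqn" → prefix "qc" already present; 5 new (p, p, p, q, n)
  "pnnqqc" → prefix "pn" already present; 4 new (n, q, q, c)
  "pnyqqc" → prefix "pn" already present; 4 new (y, q, q, c)
  "yypqcq" → prefix "yyp" already present; 3 new (q, c, q)
Total nodes = 4 + 6 + 1 + 10 + 5 + 7 + 5 + 4 + 4 + 3 = 49

49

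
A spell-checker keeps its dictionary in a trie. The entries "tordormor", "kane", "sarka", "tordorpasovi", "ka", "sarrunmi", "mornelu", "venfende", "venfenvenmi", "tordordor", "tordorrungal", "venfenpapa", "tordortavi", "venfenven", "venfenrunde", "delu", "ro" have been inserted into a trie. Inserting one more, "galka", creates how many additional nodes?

5

"galka" shares no prefix with any stored word, so all 5 characters open new nodes.
5 − 0 = 5 new nodes.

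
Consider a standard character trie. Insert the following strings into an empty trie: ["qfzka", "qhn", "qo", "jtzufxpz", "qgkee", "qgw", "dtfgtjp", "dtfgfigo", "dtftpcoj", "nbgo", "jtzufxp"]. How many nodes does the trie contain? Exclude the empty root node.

Insert word by word; a character creates a node only if that edge doesn't already exist:
  "qfzka" → 5 new (q, f, z, k, a)
  "qhn" → prefix "q" already present; 2 new (h, n)
  "qo" → prefix "q" already present; 1 new (o)
  "jtzufxpz" → 8 new (j, t, z, u, f, x, p, z)
  "qgkee" → prefix "q" already present; 4 new (g, k, e, e)
  "qgw" → prefix "qg" already present; 1 new (w)
  "dtfgtjp" → 7 new (d, t, f, g, t, j, p)
  "dtfgfigo" → prefix "dtfg" already present; 4 new (f, i, g, o)
  "dtftpcoj" → prefix "dtf" already present; 5 new (t, p, c, o, j)
  "nbgo" → 4 new (n, b, g, o)
  "jtzufxp" → prefix "jtzufxp" already present; 0 new (none)
Total nodes = 5 + 2 + 1 + 8 + 4 + 1 + 7 + 4 + 5 + 4 + 0 = 41

41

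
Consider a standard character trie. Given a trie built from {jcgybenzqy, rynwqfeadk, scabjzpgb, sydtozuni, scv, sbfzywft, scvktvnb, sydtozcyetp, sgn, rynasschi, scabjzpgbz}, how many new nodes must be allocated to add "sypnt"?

"sy" is already a path in the trie; the remaining "pnt" must be added.
New nodes needed: |"sypnt"| − 2 = 5 − 2 = 3.

3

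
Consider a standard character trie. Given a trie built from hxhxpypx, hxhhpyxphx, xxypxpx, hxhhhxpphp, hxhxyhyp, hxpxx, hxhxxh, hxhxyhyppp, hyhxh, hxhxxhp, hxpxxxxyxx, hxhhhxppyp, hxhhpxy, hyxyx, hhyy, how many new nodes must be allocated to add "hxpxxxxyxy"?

1

Walking "hxpxxxxyxy" from the root, the first 9 characters ("hxpxxxxyx") follow existing edges; "y" is the first miss.
So 10 − 9 = 1 new nodes.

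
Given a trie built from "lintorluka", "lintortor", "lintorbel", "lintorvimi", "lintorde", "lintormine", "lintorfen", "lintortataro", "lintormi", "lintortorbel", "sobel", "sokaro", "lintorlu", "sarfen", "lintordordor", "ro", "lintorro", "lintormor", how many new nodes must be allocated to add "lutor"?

Walking "lutor" from the root, the first 1 characters ("l") follow existing edges; "u" is the first miss.
So 5 − 1 = 4 new nodes.

4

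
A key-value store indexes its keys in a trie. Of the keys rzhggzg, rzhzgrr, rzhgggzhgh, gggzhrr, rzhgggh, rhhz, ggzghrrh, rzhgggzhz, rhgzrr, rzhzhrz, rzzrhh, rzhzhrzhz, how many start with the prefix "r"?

Walk to "r"; the words in its subtree are exactly those with that prefix.
Words under "r": rhgzrr, rhhz, rzhgggh, rzhgggzhgh, rzhgggzhz, rzhggzg, rzhzgrr, rzhzhrz, rzhzhrzhz, rzzrhh
Count: 10

10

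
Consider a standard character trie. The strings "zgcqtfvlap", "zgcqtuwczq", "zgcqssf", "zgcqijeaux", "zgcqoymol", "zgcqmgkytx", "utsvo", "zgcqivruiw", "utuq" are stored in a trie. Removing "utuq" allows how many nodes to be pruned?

Walk "utuq" from the leaf back toward the root, removing each node that no remaining word uses.
The suffix "uq" (2 nodes) is used only by "utuq"; the node for "ut" still has the child "s", so pruning stops there.
Nodes removed: 2

2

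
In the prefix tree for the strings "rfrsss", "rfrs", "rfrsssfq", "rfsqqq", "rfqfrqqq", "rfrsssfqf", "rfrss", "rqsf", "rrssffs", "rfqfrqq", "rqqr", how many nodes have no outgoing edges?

6

A leaf is a node with no children — equivalently, the end of a word that is not a proper prefix of any other stored word.
Those words: "rfqfrqqq", "rfrsssfqf", "rfsqqq", "rqqr", "rqsf", "rrssffs"
Leaf count: 6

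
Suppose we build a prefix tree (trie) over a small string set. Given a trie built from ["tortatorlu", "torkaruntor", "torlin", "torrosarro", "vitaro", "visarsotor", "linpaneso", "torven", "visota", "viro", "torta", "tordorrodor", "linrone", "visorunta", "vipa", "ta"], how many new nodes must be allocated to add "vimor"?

The longest prefix of "vimor" already in the trie is "vi" (length 2).
Each of the 3 remaining characters creates one node.

3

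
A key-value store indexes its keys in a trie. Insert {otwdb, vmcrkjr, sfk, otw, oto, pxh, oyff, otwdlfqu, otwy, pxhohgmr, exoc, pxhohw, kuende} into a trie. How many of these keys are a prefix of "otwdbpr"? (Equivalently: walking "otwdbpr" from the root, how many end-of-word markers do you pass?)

Walk "otwdbpr" from the root; an end-of-word marker is hit whenever a stored word is a prefix of "otwdbpr".
Prefixes of the query that are stored words: "otw", "otwdb"
Count: 2

2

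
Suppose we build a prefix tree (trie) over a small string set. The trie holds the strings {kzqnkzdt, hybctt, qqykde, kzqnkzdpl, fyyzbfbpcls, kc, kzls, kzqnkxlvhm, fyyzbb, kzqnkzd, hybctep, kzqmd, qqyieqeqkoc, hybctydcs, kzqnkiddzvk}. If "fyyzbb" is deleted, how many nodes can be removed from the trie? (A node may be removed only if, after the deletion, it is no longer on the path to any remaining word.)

1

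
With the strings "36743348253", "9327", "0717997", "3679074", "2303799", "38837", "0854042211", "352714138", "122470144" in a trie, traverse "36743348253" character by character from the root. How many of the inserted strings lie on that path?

1

Traverse "36743348253" character by character; count nodes along the way that are marked as word ends.
Prefixes of the query that are stored words: "36743348253"
Count: 1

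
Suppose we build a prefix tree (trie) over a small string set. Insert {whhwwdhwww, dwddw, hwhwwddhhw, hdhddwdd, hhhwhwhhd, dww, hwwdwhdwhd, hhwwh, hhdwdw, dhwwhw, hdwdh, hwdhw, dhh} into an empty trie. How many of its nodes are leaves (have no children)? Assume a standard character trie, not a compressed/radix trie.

13

A leaf is a node with no children — equivalently, the end of a word that is not a proper prefix of any other stored word.
Those words: "dhh", "dhwwhw", "dwddw", "dww", "hdhddwdd", "hdwdh", "hhdwdw", "hhhwhwhhd", "hhwwh", "hwdhw", "hwhwwddhhw", "hwwdwhdwhd", "whhwwdhwww"
Leaf count: 13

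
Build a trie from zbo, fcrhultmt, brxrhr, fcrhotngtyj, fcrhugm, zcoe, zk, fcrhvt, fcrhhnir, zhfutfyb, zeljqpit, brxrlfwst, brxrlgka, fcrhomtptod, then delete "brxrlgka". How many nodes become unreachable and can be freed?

3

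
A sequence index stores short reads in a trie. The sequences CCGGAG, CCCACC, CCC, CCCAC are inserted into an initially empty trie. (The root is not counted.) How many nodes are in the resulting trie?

Insert word by word; a character creates a node only if that edge doesn't already exist:
  "CCGGAG" → 6 new (C, C, G, G, A, G)
  "CCCACC" → prefix "CC" already present; 4 new (C, A, C, C)
  "CCC" → prefix "CCC" already present; 0 new (none)
  "CCCAC" → prefix "CCCAC" already present; 0 new (none)
Total nodes = 6 + 4 + 0 + 0 = 10

10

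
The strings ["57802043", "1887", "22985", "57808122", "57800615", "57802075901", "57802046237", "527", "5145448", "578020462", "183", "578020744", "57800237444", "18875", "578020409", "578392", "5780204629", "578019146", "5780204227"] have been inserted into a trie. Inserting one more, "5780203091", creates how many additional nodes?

The longest prefix of "5780203091" already in the trie is "578020" (length 6).
So 10 − 6 = 4 new nodes.

4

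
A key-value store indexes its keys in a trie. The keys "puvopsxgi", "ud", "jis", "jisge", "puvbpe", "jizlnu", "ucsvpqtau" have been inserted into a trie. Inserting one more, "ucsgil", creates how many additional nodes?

3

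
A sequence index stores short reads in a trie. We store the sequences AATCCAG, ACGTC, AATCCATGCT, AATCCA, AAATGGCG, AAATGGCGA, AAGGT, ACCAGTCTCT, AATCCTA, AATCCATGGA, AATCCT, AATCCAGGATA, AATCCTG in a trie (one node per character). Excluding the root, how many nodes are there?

42

For each word, the new-node count is its length minus the longest prefix already in the trie:
  "AATCCAG" → 7 new (A, A, T, C, C, A, G)
  "ACGTC" → prefix "A" already present; 4 new (C, G, T, C)
  "AATCCATGCT" → prefix "AATCCA" already present; 4 new (T, G, C, T)
  "AATCCA" → prefix "AATCCA" already present; 0 new (none)
  "AAATGGCG" → prefix "AA" already present; 6 new (A, T, G, G, C, G)
  "AAATGGCGA" → prefix "AAATGGCG" already present; 1 new (A)
  "AAGGT" → prefix "AA" already present; 3 new (G, G, T)
  "ACCAGTCTCT" → prefix "AC" already present; 8 new (C, A, G, T, C, T, C, T)
  "AATCCTA" → prefix "AATCC" already present; 2 new (T, A)
  "AATCCATGGA" → prefix "AATCCATG" already present; 2 new (G, A)
  "AATCCT" → prefix "AATCCT" already present; 0 new (none)
  "AATCCAGGATA" → prefix "AATCCAG" already present; 4 new (G, A, T, A)
  "AATCCTG" → prefix "AATCCT" already present; 1 new (G)
Total nodes = 7 + 4 + 4 + 0 + 6 + 1 + 3 + 8 + 2 + 2 + 0 + 4 + 1 = 42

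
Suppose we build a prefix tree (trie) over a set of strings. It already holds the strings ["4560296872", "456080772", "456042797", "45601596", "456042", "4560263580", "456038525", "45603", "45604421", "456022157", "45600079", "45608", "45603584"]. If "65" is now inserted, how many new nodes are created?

"65" shares no prefix with any stored word, so all 2 characters open new nodes.
2 − 0 = 2 new nodes.

2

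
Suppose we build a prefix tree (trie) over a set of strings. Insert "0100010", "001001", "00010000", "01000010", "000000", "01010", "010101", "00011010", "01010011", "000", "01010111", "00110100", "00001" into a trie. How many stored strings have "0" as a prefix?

Walk to "0"; the words in its subtree are exactly those with that prefix.
Words under "0": 000, 000000, 00001, 00010000, 00011010, 001001, 00110100, 01000010, 0100010, 01010, 01010011, 010101, 01010111
Count: 13

13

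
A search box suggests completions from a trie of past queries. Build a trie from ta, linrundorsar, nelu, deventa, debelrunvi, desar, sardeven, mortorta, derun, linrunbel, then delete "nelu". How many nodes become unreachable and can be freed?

Walk "nelu" from the leaf back toward the root, removing each node that no remaining word uses.
No other word shares any prefix with "nelu", so all 4 of its nodes go.
Nodes removed: 4

4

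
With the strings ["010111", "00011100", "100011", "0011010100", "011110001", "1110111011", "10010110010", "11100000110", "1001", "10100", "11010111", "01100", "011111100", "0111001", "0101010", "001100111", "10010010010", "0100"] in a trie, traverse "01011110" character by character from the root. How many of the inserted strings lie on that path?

1

Walk "01011110" from the root; an end-of-word marker is hit whenever a stored word is a prefix of "01011110".
Prefixes of the query that are stored words: "010111"
Count: 1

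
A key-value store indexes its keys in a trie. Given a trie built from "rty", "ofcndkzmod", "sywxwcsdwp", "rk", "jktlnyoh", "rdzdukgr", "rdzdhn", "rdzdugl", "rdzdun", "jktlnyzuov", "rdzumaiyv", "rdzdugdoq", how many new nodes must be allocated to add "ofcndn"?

1

Walking "ofcndn" from the root, the first 5 characters ("ofcnd") follow existing edges; "n" is the first miss.
New nodes needed: |"ofcndn"| − 5 = 6 − 5 = 1.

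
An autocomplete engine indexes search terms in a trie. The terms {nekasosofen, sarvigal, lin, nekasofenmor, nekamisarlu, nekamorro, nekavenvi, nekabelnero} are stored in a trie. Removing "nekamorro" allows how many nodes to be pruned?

Walk "nekamorro" from the leaf back toward the root, removing each node that no remaining word uses.
The suffix "orro" (4 nodes) is used only by "nekamorro"; the node for "nekam" still has the child "i", so pruning stops there.
Nodes removed: 4

4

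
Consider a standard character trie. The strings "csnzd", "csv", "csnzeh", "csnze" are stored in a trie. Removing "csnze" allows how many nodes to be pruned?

0

After clearing the end-marker at "csnze", prune upward until reaching a node still needed by another word.
Every node on "csnze" is still needed (e.g. by "csnzeh"), so nothing is freed.
Nodes removed: 0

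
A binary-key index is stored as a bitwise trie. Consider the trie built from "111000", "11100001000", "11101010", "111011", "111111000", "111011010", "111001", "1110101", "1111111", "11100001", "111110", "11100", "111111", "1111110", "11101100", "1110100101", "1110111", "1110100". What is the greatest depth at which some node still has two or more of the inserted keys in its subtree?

8

Look for the deepest trie node that still has at least two words in its subtree.
"11100001" and "11100001000" agree on "11100001" (8 characters) before diverging; nothing deeper is shared.
Longest shared-prefix length: 8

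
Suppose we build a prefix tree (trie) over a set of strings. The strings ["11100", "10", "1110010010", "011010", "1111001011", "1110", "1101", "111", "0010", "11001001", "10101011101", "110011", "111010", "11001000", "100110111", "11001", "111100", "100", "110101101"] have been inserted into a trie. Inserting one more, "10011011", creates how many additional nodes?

0

"10011011" is already a full path in the trie; only an end-marker is added.
No new nodes are needed: 0.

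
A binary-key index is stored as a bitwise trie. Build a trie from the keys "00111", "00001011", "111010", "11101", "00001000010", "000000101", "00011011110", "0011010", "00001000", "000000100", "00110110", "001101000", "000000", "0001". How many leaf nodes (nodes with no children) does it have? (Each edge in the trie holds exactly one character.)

9

Leaves are exactly the stored words that no other stored word extends.
Those words: "000000100", "000000101", "00001000010", "00001011", "00011011110", "001101000", "00110110", "00111", "111010"
Leaf count: 9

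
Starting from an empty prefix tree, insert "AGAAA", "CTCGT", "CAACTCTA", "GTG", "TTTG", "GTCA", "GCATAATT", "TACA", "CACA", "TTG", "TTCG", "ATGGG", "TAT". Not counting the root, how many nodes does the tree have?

46

Count nodes per top-level branch (shared prefixes stored once):
  'A'-branch (AGAAA, ATGGG): 9 nodes
  'C'-branch (CAACTCTA, CACA, CTCGT): 14 nodes
  'G'-branch (GCATAATT, GTCA, GTG): 12 nodes
  'T'-branch (TACA, TAT, TTCG, TTG, TTTG): 11 nodes
Sum: 46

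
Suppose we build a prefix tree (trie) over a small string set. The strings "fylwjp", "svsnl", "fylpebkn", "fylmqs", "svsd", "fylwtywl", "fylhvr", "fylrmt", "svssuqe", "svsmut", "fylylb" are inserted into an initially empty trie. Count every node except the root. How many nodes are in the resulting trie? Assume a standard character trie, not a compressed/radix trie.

Trie structure (* marks end of a word):
(root)
├─ f
│  └─ y
│     └─ l
│        ├─ h
│        │  └─ v
│        │     └─ r *
│        ├─ m
│        │  └─ q
│        │     └─ s *
│        ├─ p
│        │  └─ e
│        │     └─ b
│        │        └─ k
│        │           └─ n *
│        ├─ r
│        │  └─ m
│        │     └─ t *
│        ├─ w
│        │  ├─ j
│        │  │  └─ p *
│        │  └─ t
│        │     └─ y
│        │        └─ w
│        │           └─ l *
│        └─ y
│           └─ l
│              └─ b *
└─ s
   └─ v
      └─ s
         ├─ d *
         ├─ m
         │  └─ u
         │     └─ t *
         ├─ n
         │  └─ l *
         └─ s
            └─ u
               └─ q
                  └─ e *
Counting every labelled node above: 40.

40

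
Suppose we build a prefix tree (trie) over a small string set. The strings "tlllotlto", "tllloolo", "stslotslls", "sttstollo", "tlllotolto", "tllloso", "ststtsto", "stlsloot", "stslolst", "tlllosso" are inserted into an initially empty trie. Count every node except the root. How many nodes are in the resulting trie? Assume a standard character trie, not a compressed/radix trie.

Trace insertions, counting only characters that open a new branch:
  "tlllotlto" → 9 new (t, l, l, l, o, t, l, t, o)
  "tllloolo" → prefix "tlllo" already present; 3 new (o, l, o)
  "stslotslls" → 10 new (s, t, s, l, o, t, s, l, l, s)
  "sttstollo" → prefix "st" already present; 7 new (t, s, t, o, l, l, o)
  "tlllotolto" → prefix "tlllot" already present; 4 new (o, l, t, o)
  "tllloso" → prefix "tlllo" already present; 2 new (s, o)
  "ststtsto" → prefix "sts" already present; 5 new (t, t, s, t, o)
  "stlsloot" → prefix "st" already present; 6 new (l, s, l, o, o, t)
  "stslolst" → prefix "stslo" already present; 3 new (l, s, t)
  "tlllosso" → prefix "tlllos" already present; 2 new (s, o)
Total nodes = 9 + 3 + 10 + 7 + 4 + 2 + 5 + 6 + 3 + 2 = 51

51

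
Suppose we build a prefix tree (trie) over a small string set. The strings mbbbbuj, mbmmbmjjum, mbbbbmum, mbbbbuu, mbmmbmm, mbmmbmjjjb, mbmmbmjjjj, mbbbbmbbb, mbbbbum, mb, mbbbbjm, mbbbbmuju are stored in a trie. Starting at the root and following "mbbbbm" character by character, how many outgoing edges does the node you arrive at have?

2

Follow the path "mbbbbm" to its node, then look at its outgoing edges.
Characters that immediately follow "mbbbbm" among the stored strings: {b, u}.
That node has 2 child edges.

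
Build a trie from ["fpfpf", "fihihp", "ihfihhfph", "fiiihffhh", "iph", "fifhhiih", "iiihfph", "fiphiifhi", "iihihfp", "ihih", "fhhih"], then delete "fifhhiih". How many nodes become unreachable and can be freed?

After clearing the end-marker at "fifhhiih", prune upward until reaching a node still needed by another word.
The suffix "fhhiih" (6 nodes) is used only by "fifhhiih"; the node for "fi" still has the child "h", so pruning stops there.
Nodes removed: 6

6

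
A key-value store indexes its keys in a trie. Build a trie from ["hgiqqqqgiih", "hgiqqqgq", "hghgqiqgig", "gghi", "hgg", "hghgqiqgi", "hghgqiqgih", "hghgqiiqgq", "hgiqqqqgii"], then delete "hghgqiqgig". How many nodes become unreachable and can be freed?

Walk "hghgqiqgig" from the leaf back toward the root, removing each node that no remaining word uses.
The suffix "g" (1 node) is used only by "hghgqiqgig"; the node for "hghgqiqgi" still has the child "h", so pruning stops there.
Nodes removed: 1

1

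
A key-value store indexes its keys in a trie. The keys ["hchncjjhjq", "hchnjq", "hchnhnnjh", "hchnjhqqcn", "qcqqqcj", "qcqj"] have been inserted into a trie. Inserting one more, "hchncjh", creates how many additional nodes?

Walking "hchncjh" from the root, the first 6 characters ("hchncj") follow existing edges; "h" is the first miss.
So 7 − 6 = 1 new nodes.

1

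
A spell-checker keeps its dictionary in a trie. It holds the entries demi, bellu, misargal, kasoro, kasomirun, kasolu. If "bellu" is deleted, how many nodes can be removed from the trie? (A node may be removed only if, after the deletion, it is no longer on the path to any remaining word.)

5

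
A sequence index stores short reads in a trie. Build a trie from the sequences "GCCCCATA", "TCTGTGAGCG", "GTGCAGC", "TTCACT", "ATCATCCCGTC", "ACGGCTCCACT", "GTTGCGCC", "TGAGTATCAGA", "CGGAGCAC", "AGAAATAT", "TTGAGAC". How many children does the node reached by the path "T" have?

Walk "T" from the root, arriving at one node.
Distinct next characters after "T": C, G, T.
That node has 3 child edges.

3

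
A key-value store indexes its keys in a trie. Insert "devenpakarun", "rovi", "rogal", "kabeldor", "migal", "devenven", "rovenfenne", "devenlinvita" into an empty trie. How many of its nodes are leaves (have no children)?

Leaves are exactly the stored words that no other stored word extends.
Those words: "devenlinvita", "devenpakarun", "devenven", "kabeldor", "migal", "rogal", "rovenfenne", "rovi"
Leaf count: 8

8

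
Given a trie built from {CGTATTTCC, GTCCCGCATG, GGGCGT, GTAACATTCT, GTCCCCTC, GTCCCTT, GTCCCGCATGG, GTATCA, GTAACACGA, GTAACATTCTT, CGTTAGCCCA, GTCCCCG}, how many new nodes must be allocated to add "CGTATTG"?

"CGTATT" is already a path in the trie; the remaining "G" must be added.
So 7 − 6 = 1 new nodes.

1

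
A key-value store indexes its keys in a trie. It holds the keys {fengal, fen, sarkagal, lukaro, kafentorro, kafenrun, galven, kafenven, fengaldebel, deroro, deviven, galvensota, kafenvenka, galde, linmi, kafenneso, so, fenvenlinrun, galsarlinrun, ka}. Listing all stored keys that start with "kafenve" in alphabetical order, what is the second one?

Filter for "kafenve…" and sort: "kafenven", "kafenvenka"
The 2nd is kafenvenka.

kafenvenka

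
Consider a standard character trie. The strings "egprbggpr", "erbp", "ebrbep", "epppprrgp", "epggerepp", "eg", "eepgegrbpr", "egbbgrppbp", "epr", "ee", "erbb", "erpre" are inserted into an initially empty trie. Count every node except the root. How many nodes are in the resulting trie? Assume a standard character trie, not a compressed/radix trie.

54

Count nodes per top-level branch (shared prefixes stored once):
  'e'-branch (ebrbep, ee, eepgegrbpr, eg, egbbgrppbp, egprbggpr, epggerepp, epppprrgp, epr, erbb, erbp, erpre): 54 nodes
Sum: 54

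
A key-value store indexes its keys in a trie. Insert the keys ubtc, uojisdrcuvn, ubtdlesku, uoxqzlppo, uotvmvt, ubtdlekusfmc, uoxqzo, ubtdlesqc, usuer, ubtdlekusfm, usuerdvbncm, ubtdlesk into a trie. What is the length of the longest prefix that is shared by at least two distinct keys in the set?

Equivalently: take the maximum, over all pairs, of their longest common prefix length.
"ubtdlekusfm" and "ubtdlekusfmc" agree on "ubtdlekusfm" (11 characters) before diverging; nothing deeper is shared.
Longest shared-prefix length: 11

11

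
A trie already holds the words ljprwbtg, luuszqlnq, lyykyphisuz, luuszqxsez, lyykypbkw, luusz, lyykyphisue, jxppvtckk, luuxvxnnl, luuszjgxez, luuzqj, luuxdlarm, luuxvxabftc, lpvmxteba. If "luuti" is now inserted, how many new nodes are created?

2

"luu" is already a path in the trie; the remaining "ti" must be added.
Each of the 2 remaining characters creates one node.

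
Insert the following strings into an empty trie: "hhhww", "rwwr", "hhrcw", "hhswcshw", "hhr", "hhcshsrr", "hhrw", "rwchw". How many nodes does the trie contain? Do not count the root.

28

Trie structure (* marks end of a word):
(root)
├─ h
│  └─ h
│     ├─ c
│     │  └─ s
│     │     └─ h
│     │        └─ s
│     │           └─ r
│     │              └─ r *
│     ├─ h
│     │  └─ w
│     │     └─ w *
│     ├─ r *
│     │  ├─ c
│     │  │  └─ w *
│     │  └─ w *
│     └─ s
│        └─ w
│           └─ c
│              └─ s
│                 └─ h
│                    └─ w *
└─ r
   └─ w
      ├─ c
      │  └─ h
      │     └─ w *
      └─ w
         └─ r *
Counting every labelled node above: 28.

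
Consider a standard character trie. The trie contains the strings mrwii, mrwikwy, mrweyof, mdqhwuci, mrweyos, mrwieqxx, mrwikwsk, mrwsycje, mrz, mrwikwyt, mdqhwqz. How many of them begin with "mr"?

Traverse to the node for "mr", then collect every word in that subtree.
Words under "mr": mrweyof, mrweyos, mrwieqxx, mrwii, mrwikwsk, mrwikwy, mrwikwyt, mrwsycje, mrz
Count: 9

9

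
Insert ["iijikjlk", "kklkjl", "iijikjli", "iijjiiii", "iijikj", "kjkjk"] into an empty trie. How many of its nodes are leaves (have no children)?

5

Leaves are exactly the stored words that no other stored word extends.
Those words: "iijikjli", "iijikjlk", "iijjiiii", "kjkjk", "kklkjl"
Leaf count: 5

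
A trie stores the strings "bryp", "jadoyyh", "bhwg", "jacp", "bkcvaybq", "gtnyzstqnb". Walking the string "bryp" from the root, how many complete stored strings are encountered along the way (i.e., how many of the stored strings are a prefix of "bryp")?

Check each prefix of "bryp" against the stored set — each match is an end-marker on the path.
Prefixes of the query that are stored words: "bryp"
Count: 1

1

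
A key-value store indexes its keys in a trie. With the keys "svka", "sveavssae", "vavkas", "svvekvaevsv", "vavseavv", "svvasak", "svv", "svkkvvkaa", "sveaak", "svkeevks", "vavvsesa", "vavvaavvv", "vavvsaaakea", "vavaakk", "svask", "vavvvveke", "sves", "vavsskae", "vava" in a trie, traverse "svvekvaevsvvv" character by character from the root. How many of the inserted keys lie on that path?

Walk "svvekvaevsvvv" from the root; an end-of-word marker is hit whenever a stored word is a prefix of "svvekvaevsvvv".
Prefixes of the query that are stored words: "svv", "svvekvaevsv"
Count: 2

2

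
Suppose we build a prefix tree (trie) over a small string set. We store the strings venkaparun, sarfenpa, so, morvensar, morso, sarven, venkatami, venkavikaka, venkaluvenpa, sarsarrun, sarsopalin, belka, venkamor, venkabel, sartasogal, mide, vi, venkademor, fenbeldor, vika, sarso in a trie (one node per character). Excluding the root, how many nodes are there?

100

Trace insertions, counting only characters that open a new branch:
  "venkaparun" → 10 new (v, e, n, k, a, p, a, r, u, n)
  "sarfenpa" → 8 new (s, a, r, f, e, n, p, a)
  "so" → prefix "s" already present; 1 new (o)
  "morvensar" → 9 new (m, o, r, v, e, n, s, a, r)
  "morso" → prefix "mor" already present; 2 new (s, o)
  "sarven" → prefix "sar" already present; 3 new (v, e, n)
  "venkatami" → prefix "venka" already present; 4 new (t, a, m, i)
  "venkavikaka" → prefix "venka" already present; 6 new (v, i, k, a, k, a)
  "venkaluvenpa" → prefix "venka" already present; 7 new (l, u, v, e, n, p, a)
  "sarsarrun" → prefix "sar" already present; 6 new (s, a, r, r, u, n)
  "sarsopalin" → prefix "sars" already present; 6 new (o, p, a, l, i, n)
  "belka" → 5 new (b, e, l, k, a)
  "venkamor" → prefix "venka" already present; 3 new (m, o, r)
  "venkabel" → prefix "venka" already present; 3 new (b, e, l)
  "sartasogal" → prefix "sar" already present; 7 new (t, a, s, o, g, a, l)
  "mide" → prefix "m" already present; 3 new (i, d, e)
  "vi" → prefix "v" already present; 1 new (i)
  "venkademor" → prefix "venka" already present; 5 new (d, e, m, o, r)
  "fenbeldor" → 9 new (f, e, n, b, e, l, d, o, r)
  "vika" → prefix "vi" already present; 2 new (k, a)
  "sarso" → prefix "sarso" already present; 0 new (none)
Total nodes = 10 + 8 + 1 + 9 + 2 + 3 + 4 + 6 + 7 + 6 + 6 + 5 + 3 + 3 + 7 + 3 + 1 + 5 + 9 + 2 + 0 = 100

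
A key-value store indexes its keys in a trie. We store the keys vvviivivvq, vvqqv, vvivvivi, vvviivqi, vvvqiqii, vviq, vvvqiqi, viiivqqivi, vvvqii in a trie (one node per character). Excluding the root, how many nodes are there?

37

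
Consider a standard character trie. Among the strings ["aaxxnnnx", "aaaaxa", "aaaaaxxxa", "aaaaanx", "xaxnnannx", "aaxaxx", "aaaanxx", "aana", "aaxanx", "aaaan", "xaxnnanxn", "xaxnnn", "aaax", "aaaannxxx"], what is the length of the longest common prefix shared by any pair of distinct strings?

7

Equivalently: take the maximum, over all pairs, of their longest common prefix length.
"xaxnnannx" and "xaxnnanxn" agree on "xaxnnan" (7 characters) before diverging; nothing deeper is shared.
Longest shared-prefix length: 7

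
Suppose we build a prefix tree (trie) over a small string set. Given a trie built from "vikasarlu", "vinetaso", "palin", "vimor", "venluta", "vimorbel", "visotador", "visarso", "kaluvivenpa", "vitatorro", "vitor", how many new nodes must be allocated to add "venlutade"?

The longest prefix of "venlutade" already in the trie is "venluta" (length 7).
New nodes needed: |"venlutade"| − 7 = 9 − 7 = 2.

2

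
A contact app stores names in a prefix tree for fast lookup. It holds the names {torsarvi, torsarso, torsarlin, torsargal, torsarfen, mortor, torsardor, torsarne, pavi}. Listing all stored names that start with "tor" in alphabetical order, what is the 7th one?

Words with prefix "tor", in lexicographic order: "torsardor", "torsarfen", "torsargal", "torsarlin", "torsarne", "torsarso", "torsarvi"
Position 7: torsarvi

torsarvi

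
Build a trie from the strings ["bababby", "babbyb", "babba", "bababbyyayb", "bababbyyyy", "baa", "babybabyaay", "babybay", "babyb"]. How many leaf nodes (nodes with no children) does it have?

A leaf is a node with no children — equivalently, the end of a word that is not a proper prefix of any other stored word.
Those words: "baa", "bababbyyayb", "bababbyyyy", "babba", "babbyb", "babybabyaay", "babybay"
Leaf count: 7

7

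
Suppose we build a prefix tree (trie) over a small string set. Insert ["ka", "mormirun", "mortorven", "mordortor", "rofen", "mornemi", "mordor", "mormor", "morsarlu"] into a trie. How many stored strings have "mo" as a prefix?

7

Walk to "mo"; the words in its subtree are exactly those with that prefix.
Words under "mo": mordor, mordortor, mormirun, mormor, mornemi, morsarlu, mortorven
Count: 7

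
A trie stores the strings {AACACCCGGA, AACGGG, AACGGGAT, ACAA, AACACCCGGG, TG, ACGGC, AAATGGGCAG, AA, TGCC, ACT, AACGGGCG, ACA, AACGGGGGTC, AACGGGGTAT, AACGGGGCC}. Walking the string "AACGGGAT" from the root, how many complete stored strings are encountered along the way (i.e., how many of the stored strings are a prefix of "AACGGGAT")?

3

Walk "AACGGGAT" from the root; an end-of-word marker is hit whenever a stored word is a prefix of "AACGGGAT".
Prefixes of the query that are stored words: "AA", "AACGGG", "AACGGGAT"
Count: 3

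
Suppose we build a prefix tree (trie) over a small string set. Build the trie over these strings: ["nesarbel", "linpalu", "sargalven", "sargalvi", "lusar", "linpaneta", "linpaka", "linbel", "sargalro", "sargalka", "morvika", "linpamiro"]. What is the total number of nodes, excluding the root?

Insert word by word; a character creates a node only if that edge doesn't already exist:
  "nesarbel" → 8 new (n, e, s, a, r, b, e, l)
  "linpalu" → 7 new (l, i, n, p, a, l, u)
  "sargalven" → 9 new (s, a, r, g, a, l, v, e, n)
  "sargalvi" → prefix "sargalv" already present; 1 new (i)
  "lusar" → prefix "l" already present; 4 new (u, s, a, r)
  "linpaneta" → prefix "linpa" already present; 4 new (n, e, t, a)
  "linpaka" → prefix "linpa" already present; 2 new (k, a)
  "linbel" → prefix "lin" already present; 3 new (b, e, l)
  "sargalro" → prefix "sargal" already present; 2 new (r, o)
  "sargalka" → prefix "sargal" already present; 2 new (k, a)
  "morvika" → 7 new (m, o, r, v, i, k, a)
  "linpamiro" → prefix "linpa" already present; 4 new (m, i, r, o)
Total nodes = 8 + 7 + 9 + 1 + 4 + 4 + 2 + 3 + 2 + 2 + 7 + 4 = 53

53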